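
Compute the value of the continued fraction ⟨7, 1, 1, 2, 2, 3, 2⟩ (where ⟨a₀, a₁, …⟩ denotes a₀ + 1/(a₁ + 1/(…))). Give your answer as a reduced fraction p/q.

713/94

Start with 2.
3 + 1/(2/1) = 3 + 1/2 = 7/2
2 + 1/(7/2) = 2 + 2/7 = 16/7
2 + 1/(16/7) = 2 + 7/16 = 39/16
1 + 1/(39/16) = 1 + 16/39 = 55/39
1 + 1/(55/39) = 1 + 39/55 = 94/55
7 + 1/(94/55) = 7 + 55/94 = 713/94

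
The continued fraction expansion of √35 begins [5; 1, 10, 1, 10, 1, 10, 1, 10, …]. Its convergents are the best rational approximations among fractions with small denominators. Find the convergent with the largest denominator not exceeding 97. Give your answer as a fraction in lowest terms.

71/12

List convergents until the denominator exceeds the bound:
a_0 = 5: 5/1  (≤ bound)
a_1 = 1: 6/1  (≤ bound)
a_2 = 10: 65/11  (≤ bound)
a_3 = 1: 71/12  (≤ bound)
a_4 = 10: 775/131  (> 97, stop)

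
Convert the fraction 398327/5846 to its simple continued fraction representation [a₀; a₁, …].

[68; 7, 3, 6, 3, 13]

⌊398327/5846⌋ = 68, remainder 799
⌊5846/799⌋ = 7, remainder 253
⌊799/253⌋ = 3, remainder 40
⌊253/40⌋ = 6, remainder 13
⌊40/13⌋ = 3, remainder 1
⌊13/1⌋ = 13, remainder 0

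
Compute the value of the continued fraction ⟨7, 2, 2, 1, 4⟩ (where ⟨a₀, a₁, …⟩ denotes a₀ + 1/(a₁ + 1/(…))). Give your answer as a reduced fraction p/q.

Build up convergents one term at a time:
a_0 = 7: 7/1
a_1 = 2: 15/2
a_2 = 2: 37/5
a_3 = 1: 52/7
a_4 = 4: 245/33

245/33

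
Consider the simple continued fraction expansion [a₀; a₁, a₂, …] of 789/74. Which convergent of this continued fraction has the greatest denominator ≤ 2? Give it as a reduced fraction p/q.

21/2

List convergents until the denominator exceeds the bound:
a_0 = 10: 10/1  (≤ bound)
a_1 = 1: 11/1  (≤ bound)
a_2 = 1: 21/2  (≤ bound)
a_3 = 1: 32/3  (> 2, stop)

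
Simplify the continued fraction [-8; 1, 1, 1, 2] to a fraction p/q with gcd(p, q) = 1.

-59/8

Starting at the tail and folding back:
Start with 2.
1 + 1/(2/1) = 1 + 1/2 = 3/2
1 + 1/(3/2) = 1 + 2/3 = 5/3
1 + 1/(5/3) = 1 + 3/5 = 8/5
-8 + 1/(8/5) = -8 + 5/8 = -59/8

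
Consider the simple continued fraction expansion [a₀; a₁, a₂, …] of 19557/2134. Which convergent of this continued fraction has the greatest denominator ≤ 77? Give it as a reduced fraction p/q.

669/73

List convergents until the denominator exceeds the bound:
a_0 = 9: 9/1  (≤ bound)
a_1 = 6: 55/6  (≤ bound)
a_2 = 12: 669/73  (≤ bound)
a_3 = 1: 724/79  (> 77, stop)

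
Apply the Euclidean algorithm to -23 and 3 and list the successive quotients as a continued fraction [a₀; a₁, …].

[-8; 3]

-23 ÷ 3 → quotient -8, remainder 1
3 ÷ 1 → quotient 3, remainder 0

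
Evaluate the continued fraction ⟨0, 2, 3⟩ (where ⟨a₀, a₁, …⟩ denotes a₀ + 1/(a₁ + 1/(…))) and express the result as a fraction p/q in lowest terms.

Compute successive convergents:
a_0 = 0: 0/1
a_1 = 2: 1/2
a_2 = 3: 3/7

3/7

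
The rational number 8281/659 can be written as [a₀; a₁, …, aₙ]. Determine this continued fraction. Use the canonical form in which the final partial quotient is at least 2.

[12; 1, 1, 3, 3, 2, 12]

Run the Euclidean algorithm, recording each quotient:
⌊8281/659⌋ = 12, remainder 373
⌊659/373⌋ = 1, remainder 286
⌊373/286⌋ = 1, remainder 87
⌊286/87⌋ = 3, remainder 25
⌊87/25⌋ = 3, remainder 12
⌊25/12⌋ = 2, remainder 1
⌊12/1⌋ = 12, remainder 0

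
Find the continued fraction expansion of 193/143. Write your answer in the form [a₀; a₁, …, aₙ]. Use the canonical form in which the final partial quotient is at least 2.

⌊193/143⌋ = 1, remainder 50
⌊143/50⌋ = 2, remainder 43
⌊50/43⌋ = 1, remainder 7
⌊43/7⌋ = 6, remainder 1
⌊7/1⌋ = 7, remainder 0

[1; 2, 1, 6, 7]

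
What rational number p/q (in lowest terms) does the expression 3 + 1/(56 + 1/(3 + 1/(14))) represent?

7309/2422

Collapse the nested fraction from the inside out:
Start with 14.
3 + 1/(14/1) = 3 + 1/14 = 43/14
56 + 1/(43/14) = 56 + 14/43 = 2422/43
3 + 1/(2422/43) = 3 + 43/2422 = 7309/2422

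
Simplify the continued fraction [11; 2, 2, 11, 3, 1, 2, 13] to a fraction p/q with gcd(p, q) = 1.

a_0 = 11: 11/1
a_1 = 2: 23/2
a_2 = 2: 57/5
a_3 = 11: 650/57
a_4 = 3: 2007/176
a_5 = 1: 2657/233
a_6 = 2: 7321/642
a_7 = 13: 97830/8579

97830/8579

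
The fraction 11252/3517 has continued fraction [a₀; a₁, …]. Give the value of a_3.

Repeatedly divide and take the remainder:
⌊11252/3517⌋ = 3, remainder 701
⌊3517/701⌋ = 5, remainder 12
⌊701/12⌋ = 58, remainder 5
⌊12/5⌋ = 2, remainder 2

2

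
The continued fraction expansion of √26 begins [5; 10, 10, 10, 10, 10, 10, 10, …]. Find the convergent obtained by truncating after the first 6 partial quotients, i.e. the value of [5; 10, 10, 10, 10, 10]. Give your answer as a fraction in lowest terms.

530451/104030

Start with 10.
10 + 1/(10/1) = 10 + 1/10 = 101/10
10 + 1/(101/10) = 10 + 10/101 = 1020/101
10 + 1/(1020/101) = 10 + 101/1020 = 10301/1020
10 + 1/(10301/1020) = 10 + 1020/10301 = 104030/10301
5 + 1/(104030/10301) = 5 + 10301/104030 = 530451/104030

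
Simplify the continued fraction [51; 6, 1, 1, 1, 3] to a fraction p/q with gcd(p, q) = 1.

a_0 = 51: 51/1
a_1 = 6: 307/6
a_2 = 1: 358/7
a_3 = 1: 665/13
a_4 = 1: 1023/20
a_5 = 3: 3734/73

3734/73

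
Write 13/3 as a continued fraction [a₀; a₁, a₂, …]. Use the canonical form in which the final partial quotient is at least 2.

[4; 3]

13 = 4·3 + 1, so a_0 = 4
3 = 3·1 + 0, so a_1 = 3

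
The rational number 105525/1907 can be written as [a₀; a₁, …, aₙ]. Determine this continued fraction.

⌊105525/1907⌋ = 55, remainder 640
⌊1907/640⌋ = 2, remainder 627
⌊640/627⌋ = 1, remainder 13
⌊627/13⌋ = 48, remainder 3
⌊13/3⌋ = 4, remainder 1
⌊3/1⌋ = 3, remainder 0

[55; 2, 1, 48, 4, 3]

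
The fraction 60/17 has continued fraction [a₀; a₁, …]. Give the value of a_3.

8

⌊60/17⌋ = 3, remainder 9
⌊17/9⌋ = 1, remainder 8
⌊9/8⌋ = 1, remainder 1
⌊8/1⌋ = 8, remainder 0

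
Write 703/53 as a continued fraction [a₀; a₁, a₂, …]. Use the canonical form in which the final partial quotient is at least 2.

703 = 13·53 + 14, so a_0 = 13
53 = 3·14 + 11, so a_1 = 3
14 = 1·11 + 3, so a_2 = 1
11 = 3·3 + 2, so a_3 = 3
3 = 1·2 + 1, so a_4 = 1
2 = 2·1 + 0, so a_5 = 2

[13; 3, 1, 3, 1, 2]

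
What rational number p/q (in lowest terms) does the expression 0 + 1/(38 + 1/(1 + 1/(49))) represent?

a_0 = 0: 0/1
a_1 = 38: 1/38
a_2 = 1: 1/39
a_3 = 49: 50/1949

50/1949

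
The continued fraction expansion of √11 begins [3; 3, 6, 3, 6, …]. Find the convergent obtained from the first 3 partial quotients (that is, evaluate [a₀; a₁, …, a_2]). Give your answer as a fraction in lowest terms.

63/19

Work from the innermost term outward:
Start with 6.
3 + 1/(6/1) = 3 + 1/6 = 19/6
3 + 1/(19/6) = 3 + 6/19 = 63/19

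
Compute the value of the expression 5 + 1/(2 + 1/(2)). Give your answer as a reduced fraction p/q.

27/5

Starting at the tail and folding back:
Start with 2.
2 + 1/(2/1) = 2 + 1/2 = 5/2
5 + 1/(5/2) = 5 + 2/5 = 27/5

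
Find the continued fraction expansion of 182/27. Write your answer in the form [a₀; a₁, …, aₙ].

[6; 1, 2, 1, 6]

Repeatedly divide and take the remainder:
⌊182/27⌋ = 6, remainder 20
⌊27/20⌋ = 1, remainder 7
⌊20/7⌋ = 2, remainder 6
⌊7/6⌋ = 1, remainder 1
⌊6/1⌋ = 6, remainder 0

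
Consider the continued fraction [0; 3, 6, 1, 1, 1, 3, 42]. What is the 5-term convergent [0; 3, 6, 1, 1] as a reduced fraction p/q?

Start with 1.
1 + 1/(1/1) = 1 + 1/1 = 2/1
6 + 1/(2/1) = 6 + 1/2 = 13/2
3 + 1/(13/2) = 3 + 2/13 = 41/13
0 + 1/(41/13) = 0 + 13/41 = 13/41

13/41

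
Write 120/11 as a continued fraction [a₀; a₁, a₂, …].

120 = 10·11 + 10, so a_0 = 10
11 = 1·10 + 1, so a_1 = 1
10 = 10·1 + 0, so a_2 = 10

[10; 1, 10]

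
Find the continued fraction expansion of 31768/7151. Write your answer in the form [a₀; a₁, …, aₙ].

[4; 2, 3, 1, 5, 2, 3, 18]

31768 ÷ 7151 → quotient 4, remainder 3164
7151 ÷ 3164 → quotient 2, remainder 823
3164 ÷ 823 → quotient 3, remainder 695
823 ÷ 695 → quotient 1, remainder 128
695 ÷ 128 → quotient 5, remainder 55
128 ÷ 55 → quotient 2, remainder 18
55 ÷ 18 → quotient 3, remainder 1
18 ÷ 1 → quotient 18, remainder 0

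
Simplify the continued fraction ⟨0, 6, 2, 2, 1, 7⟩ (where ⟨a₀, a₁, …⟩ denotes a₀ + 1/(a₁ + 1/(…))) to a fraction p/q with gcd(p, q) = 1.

a_0 = 0: 0/1
a_1 = 6: 1/6
a_2 = 2: 2/13
a_3 = 2: 5/32
a_4 = 1: 7/45
a_5 = 7: 54/347

54/347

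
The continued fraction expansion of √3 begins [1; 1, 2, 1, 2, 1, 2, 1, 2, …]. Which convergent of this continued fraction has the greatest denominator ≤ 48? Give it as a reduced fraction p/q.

71/41

a_0 = 1: 1/1  (≤ bound)
a_1 = 1: 2/1  (≤ bound)
a_2 = 2: 5/3  (≤ bound)
a_3 = 1: 7/4  (≤ bound)
a_4 = 2: 19/11  (≤ bound)
a_5 = 1: 26/15  (≤ bound)
a_6 = 2: 71/41  (≤ bound)
a_7 = 1: 97/56  (> 48, stop)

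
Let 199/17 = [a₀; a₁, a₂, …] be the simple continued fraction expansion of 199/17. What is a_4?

2

199 ÷ 17 → quotient 11, remainder 12
17 ÷ 12 → quotient 1, remainder 5
12 ÷ 5 → quotient 2, remainder 2
5 ÷ 2 → quotient 2, remainder 1
2 ÷ 1 → quotient 2, remainder 0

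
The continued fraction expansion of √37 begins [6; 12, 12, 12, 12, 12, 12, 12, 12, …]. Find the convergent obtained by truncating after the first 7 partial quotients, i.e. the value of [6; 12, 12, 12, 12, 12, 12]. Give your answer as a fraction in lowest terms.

Start with 12.
12 + 1/(12/1) = 12 + 1/12 = 145/12
12 + 1/(145/12) = 12 + 12/145 = 1752/145
12 + 1/(1752/145) = 12 + 145/1752 = 21169/1752
12 + 1/(21169/1752) = 12 + 1752/21169 = 255780/21169
12 + 1/(255780/21169) = 12 + 21169/255780 = 3090529/255780
6 + 1/(3090529/255780) = 6 + 255780/3090529 = 18798954/3090529

18798954/3090529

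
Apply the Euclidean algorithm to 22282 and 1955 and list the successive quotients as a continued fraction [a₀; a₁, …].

Apply division with remainder until the remainder is 0:
⌊22282/1955⌋ = 11, remainder 777
⌊1955/777⌋ = 2, remainder 401
⌊777/401⌋ = 1, remainder 376
⌊401/376⌋ = 1, remainder 25
⌊376/25⌋ = 15, remainder 1
⌊25/1⌋ = 25, remainder 0

[11; 2, 1, 1, 15, 25]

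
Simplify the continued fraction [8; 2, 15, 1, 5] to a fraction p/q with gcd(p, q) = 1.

Collapse the nested fraction from the inside out:
Start with 5.
1 + 1/(5/1) = 1 + 1/5 = 6/5
15 + 1/(6/5) = 15 + 5/6 = 95/6
2 + 1/(95/6) = 2 + 6/95 = 196/95
8 + 1/(196/95) = 8 + 95/196 = 1663/196

1663/196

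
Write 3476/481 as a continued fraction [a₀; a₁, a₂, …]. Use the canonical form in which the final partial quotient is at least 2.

[7; 4, 2, 2, 2, 1, 2, 2]

Apply division with remainder until the remainder is 0:
3476 ÷ 481 → quotient 7, remainder 109
481 ÷ 109 → quotient 4, remainder 45
109 ÷ 45 → quotient 2, remainder 19
45 ÷ 19 → quotient 2, remainder 7
19 ÷ 7 → quotient 2, remainder 5
7 ÷ 5 → quotient 1, remainder 2
5 ÷ 2 → quotient 2, remainder 1
2 ÷ 1 → quotient 2, remainder 0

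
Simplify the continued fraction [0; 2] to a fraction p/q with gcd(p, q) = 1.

1/2

Start with 2.
0 + 1/(2/1) = 0 + 1/2 = 1/2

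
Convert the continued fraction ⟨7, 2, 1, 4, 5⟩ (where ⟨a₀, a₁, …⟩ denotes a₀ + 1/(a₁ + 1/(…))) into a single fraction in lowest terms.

a_0 = 7: 7/1
a_1 = 2: 15/2
a_2 = 1: 22/3
a_3 = 4: 103/14
a_4 = 5: 537/73

537/73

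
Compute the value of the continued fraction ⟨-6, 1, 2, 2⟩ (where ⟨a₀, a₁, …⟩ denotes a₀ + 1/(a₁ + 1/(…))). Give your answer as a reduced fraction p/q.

-37/7

Start with 2.
2 + 1/(2/1) = 2 + 1/2 = 5/2
1 + 1/(5/2) = 1 + 2/5 = 7/5
-6 + 1/(7/5) = -6 + 5/7 = -37/7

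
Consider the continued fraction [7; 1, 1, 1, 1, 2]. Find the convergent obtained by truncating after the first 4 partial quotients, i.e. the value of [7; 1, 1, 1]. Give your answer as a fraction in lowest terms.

23/3

Use the convergent recurrence hₖ = aₖ·hₖ₋₁ + hₖ₋₂ (and likewise for the denominators kₖ):
a_0 = 7: 7/1
a_1 = 1: 8/1
a_2 = 1: 15/2
a_3 = 1: 23/3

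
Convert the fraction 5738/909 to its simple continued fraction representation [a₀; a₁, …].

[6; 3, 4, 1, 56]

Apply division with remainder until the remainder is 0:
⌊5738/909⌋ = 6, remainder 284
⌊909/284⌋ = 3, remainder 57
⌊284/57⌋ = 4, remainder 56
⌊57/56⌋ = 1, remainder 1
⌊56/1⌋ = 56, remainder 0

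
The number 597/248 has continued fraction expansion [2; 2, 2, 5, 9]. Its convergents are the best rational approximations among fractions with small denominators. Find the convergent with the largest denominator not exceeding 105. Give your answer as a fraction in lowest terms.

65/27

a_0 = 2: 2/1  (≤ bound)
a_1 = 2: 5/2  (≤ bound)
a_2 = 2: 12/5  (≤ bound)
a_3 = 5: 65/27  (≤ bound)
a_4 = 9: 597/248  (> 105, stop)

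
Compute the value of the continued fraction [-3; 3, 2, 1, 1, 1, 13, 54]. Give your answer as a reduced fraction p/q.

-53803/19899

Compute successive convergents:
a_0 = -3: -3/1
a_1 = 3: -8/3
a_2 = 2: -19/7
a_3 = 1: -27/10
a_4 = 1: -46/17
a_5 = 1: -73/27
a_6 = 13: -995/368
a_7 = 54: -53803/19899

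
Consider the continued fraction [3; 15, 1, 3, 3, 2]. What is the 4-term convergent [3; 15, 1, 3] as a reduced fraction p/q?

Start with 3.
1 + 1/(3/1) = 1 + 1/3 = 4/3
15 + 1/(4/3) = 15 + 3/4 = 63/4
3 + 1/(63/4) = 3 + 4/63 = 193/63

193/63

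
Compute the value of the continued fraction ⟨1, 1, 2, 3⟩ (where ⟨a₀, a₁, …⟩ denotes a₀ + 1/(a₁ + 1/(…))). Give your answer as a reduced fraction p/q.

17/10

Collapse the nested fraction from the inside out:
Start with 3.
2 + 1/(3/1) = 2 + 1/3 = 7/3
1 + 1/(7/3) = 1 + 3/7 = 10/7
1 + 1/(10/7) = 1 + 7/10 = 17/10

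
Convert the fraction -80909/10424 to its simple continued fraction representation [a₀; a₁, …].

Apply division with remainder until the remainder is 0:
-80909 = -8·10424 + 2483, so a_0 = -8
10424 = 4·2483 + 492, so a_1 = 4
2483 = 5·492 + 23, so a_2 = 5
492 = 21·23 + 9, so a_3 = 21
23 = 2·9 + 5, so a_4 = 2
9 = 1·5 + 4, so a_5 = 1
5 = 1·4 + 1, so a_6 = 1
4 = 4·1 + 0, so a_7 = 4

[-8; 4, 5, 21, 2, 1, 1, 4]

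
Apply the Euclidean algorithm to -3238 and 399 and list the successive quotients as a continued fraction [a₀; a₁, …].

Repeatedly divide and take the remainder:
⌊-3238/399⌋ = -9, remainder 353
⌊399/353⌋ = 1, remainder 46
⌊353/46⌋ = 7, remainder 31
⌊46/31⌋ = 1, remainder 15
⌊31/15⌋ = 2, remainder 1
⌊15/1⌋ = 15, remainder 0

[-9; 1, 7, 1, 2, 15]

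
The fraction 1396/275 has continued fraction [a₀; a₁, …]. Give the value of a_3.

2

Apply division with remainder until the remainder is 0:
1396 ÷ 275 → quotient 5, remainder 21
275 ÷ 21 → quotient 13, remainder 2
21 ÷ 2 → quotient 10, remainder 1
2 ÷ 1 → quotient 2, remainder 0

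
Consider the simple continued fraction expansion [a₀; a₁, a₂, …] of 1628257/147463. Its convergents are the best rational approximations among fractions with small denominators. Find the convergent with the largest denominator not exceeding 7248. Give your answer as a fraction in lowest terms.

a_0 = 11: 11/1  (≤ bound)
a_1 = 23: 254/23  (≤ bound)
a_2 = 1: 265/24  (≤ bound)
a_3 = 12: 3434/311  (≤ bound)
a_4 = 31: 106719/9665  (> 7248, stop)

3434/311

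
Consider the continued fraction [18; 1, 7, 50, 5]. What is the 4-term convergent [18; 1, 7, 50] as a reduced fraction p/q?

7569/401

Start with 50.
7 + 1/(50/1) = 7 + 1/50 = 351/50
1 + 1/(351/50) = 1 + 50/351 = 401/351
18 + 1/(401/351) = 18 + 351/401 = 7569/401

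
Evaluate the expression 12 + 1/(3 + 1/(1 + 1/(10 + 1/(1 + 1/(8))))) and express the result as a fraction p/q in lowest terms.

5135/419

Start with 8.
1 + 1/(8/1) = 1 + 1/8 = 9/8
10 + 1/(9/8) = 10 + 8/9 = 98/9
1 + 1/(98/9) = 1 + 9/98 = 107/98
3 + 1/(107/98) = 3 + 98/107 = 419/107
12 + 1/(419/107) = 12 + 107/419 = 5135/419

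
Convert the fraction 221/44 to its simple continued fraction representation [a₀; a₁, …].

Apply division with remainder until the remainder is 0:
221 = 5·44 + 1, so a_0 = 5
44 = 44·1 + 0, so a_1 = 44

[5; 44]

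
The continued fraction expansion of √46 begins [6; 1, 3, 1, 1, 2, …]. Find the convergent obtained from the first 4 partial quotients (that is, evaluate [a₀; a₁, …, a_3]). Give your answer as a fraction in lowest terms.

a_0 = 6: 6/1
a_1 = 1: 7/1
a_2 = 3: 27/4
a_3 = 1: 34/5

34/5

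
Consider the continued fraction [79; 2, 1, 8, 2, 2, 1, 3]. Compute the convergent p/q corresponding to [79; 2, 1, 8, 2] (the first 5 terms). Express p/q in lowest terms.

Use the convergent recurrence hₖ = aₖ·hₖ₋₁ + hₖ₋₂ (and likewise for the denominators kₖ):
a_0 = 79: 79/1
a_1 = 2: 159/2
a_2 = 1: 238/3
a_3 = 8: 2063/26
a_4 = 2: 4364/55

4364/55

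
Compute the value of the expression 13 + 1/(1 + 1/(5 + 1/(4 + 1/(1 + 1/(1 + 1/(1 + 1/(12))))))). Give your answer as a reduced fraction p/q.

15223/1100

Use the convergent recurrence hₖ = aₖ·hₖ₋₁ + hₖ₋₂ (and likewise for the denominators kₖ):
a_0 = 13: 13/1
a_1 = 1: 14/1
a_2 = 5: 83/6
a_3 = 4: 346/25
a_4 = 1: 429/31
a_5 = 1: 775/56
a_6 = 1: 1204/87
a_7 = 12: 15223/1100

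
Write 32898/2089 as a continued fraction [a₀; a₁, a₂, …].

[15; 1, 2, 1, 34, 15]

⌊32898/2089⌋ = 15, remainder 1563
⌊2089/1563⌋ = 1, remainder 526
⌊1563/526⌋ = 2, remainder 511
⌊526/511⌋ = 1, remainder 15
⌊511/15⌋ = 34, remainder 1
⌊15/1⌋ = 15, remainder 0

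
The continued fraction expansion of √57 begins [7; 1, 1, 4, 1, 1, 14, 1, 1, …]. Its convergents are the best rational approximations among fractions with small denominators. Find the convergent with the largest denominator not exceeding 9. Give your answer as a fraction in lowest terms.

68/9

a_0 = 7: 7/1  (≤ bound)
a_1 = 1: 8/1  (≤ bound)
a_2 = 1: 15/2  (≤ bound)
a_3 = 4: 68/9  (≤ bound)
a_4 = 1: 83/11  (> 9, stop)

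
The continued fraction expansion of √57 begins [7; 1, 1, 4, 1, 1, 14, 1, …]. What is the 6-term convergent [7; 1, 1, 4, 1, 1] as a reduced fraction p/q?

Work from the innermost term outward:
Start with 1.
1 + 1/(1/1) = 1 + 1/1 = 2/1
4 + 1/(2/1) = 4 + 1/2 = 9/2
1 + 1/(9/2) = 1 + 2/9 = 11/9
1 + 1/(11/9) = 1 + 9/11 = 20/11
7 + 1/(20/11) = 7 + 11/20 = 151/20

151/20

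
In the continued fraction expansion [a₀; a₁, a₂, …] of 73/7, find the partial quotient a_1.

2

Apply division with remainder until the remainder is 0:
73 = 10·7 + 3, so a_0 = 10
7 = 2·3 + 1, so a_1 = 2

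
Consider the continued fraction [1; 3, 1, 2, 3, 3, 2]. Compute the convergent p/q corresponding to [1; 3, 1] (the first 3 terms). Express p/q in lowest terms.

Build up convergents one term at a time:
a_0 = 1: 1/1
a_1 = 3: 4/3
a_2 = 1: 5/4

5/4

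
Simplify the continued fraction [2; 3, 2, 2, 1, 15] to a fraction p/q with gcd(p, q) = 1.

864/377

a_0 = 2: 2/1
a_1 = 3: 7/3
a_2 = 2: 16/7
a_3 = 2: 39/17
a_4 = 1: 55/24
a_5 = 15: 864/377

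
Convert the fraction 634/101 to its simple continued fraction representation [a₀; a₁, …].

[6; 3, 1, 1, 1, 1, 5]

634 = 6·101 + 28, so a_0 = 6
101 = 3·28 + 17, so a_1 = 3
28 = 1·17 + 11, so a_2 = 1
17 = 1·11 + 6, so a_3 = 1
11 = 1·6 + 5, so a_4 = 1
6 = 1·5 + 1, so a_5 = 1
5 = 5·1 + 0, so a_6 = 5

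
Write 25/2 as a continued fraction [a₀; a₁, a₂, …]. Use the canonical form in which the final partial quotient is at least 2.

25 ÷ 2 → quotient 12, remainder 1
2 ÷ 1 → quotient 2, remainder 0

[12; 2]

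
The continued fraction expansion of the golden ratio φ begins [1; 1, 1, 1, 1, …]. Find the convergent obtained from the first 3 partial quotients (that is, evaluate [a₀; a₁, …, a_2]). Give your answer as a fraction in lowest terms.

3/2

Use the convergent recurrence hₖ = aₖ·hₖ₋₁ + hₖ₋₂ (and likewise for the denominators kₖ):
a_0 = 1: 1/1
a_1 = 1: 2/1
a_2 = 1: 3/2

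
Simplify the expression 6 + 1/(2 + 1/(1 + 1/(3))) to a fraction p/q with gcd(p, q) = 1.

70/11

a_0 = 6: 6/1
a_1 = 2: 13/2
a_2 = 1: 19/3
a_3 = 3: 70/11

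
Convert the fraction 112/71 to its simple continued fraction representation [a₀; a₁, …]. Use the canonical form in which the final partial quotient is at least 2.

⌊112/71⌋ = 1, remainder 41
⌊71/41⌋ = 1, remainder 30
⌊41/30⌋ = 1, remainder 11
⌊30/11⌋ = 2, remainder 8
⌊11/8⌋ = 1, remainder 3
⌊8/3⌋ = 2, remainder 2
⌊3/2⌋ = 1, remainder 1
⌊2/1⌋ = 2, remainder 0

[1; 1, 1, 2, 1, 2, 1, 2]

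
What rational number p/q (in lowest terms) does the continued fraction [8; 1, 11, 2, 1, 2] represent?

883/99

Collapse the nested fraction from the inside out:
Start with 2.
1 + 1/(2/1) = 1 + 1/2 = 3/2
2 + 1/(3/2) = 2 + 2/3 = 8/3
11 + 1/(8/3) = 11 + 3/8 = 91/8
1 + 1/(91/8) = 1 + 8/91 = 99/91
8 + 1/(99/91) = 8 + 91/99 = 883/99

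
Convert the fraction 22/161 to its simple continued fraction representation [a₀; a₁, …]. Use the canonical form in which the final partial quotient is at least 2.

[0; 7, 3, 7]

22 ÷ 161 → quotient 0, remainder 22
161 ÷ 22 → quotient 7, remainder 7
22 ÷ 7 → quotient 3, remainder 1
7 ÷ 1 → quotient 7, remainder 0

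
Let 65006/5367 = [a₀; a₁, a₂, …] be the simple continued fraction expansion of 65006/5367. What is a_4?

Apply division with remainder until the remainder is 0:
⌊65006/5367⌋ = 12, remainder 602
⌊5367/602⌋ = 8, remainder 551
⌊602/551⌋ = 1, remainder 51
⌊551/51⌋ = 10, remainder 41
⌊51/41⌋ = 1, remainder 10

1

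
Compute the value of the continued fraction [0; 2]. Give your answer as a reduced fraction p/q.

1/2

Build up convergents one term at a time:
a_0 = 0: 0/1
a_1 = 2: 1/2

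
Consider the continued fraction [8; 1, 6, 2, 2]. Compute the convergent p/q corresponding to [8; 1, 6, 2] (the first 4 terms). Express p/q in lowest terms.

a_0 = 8: 8/1
a_1 = 1: 9/1
a_2 = 6: 62/7
a_3 = 2: 133/15

133/15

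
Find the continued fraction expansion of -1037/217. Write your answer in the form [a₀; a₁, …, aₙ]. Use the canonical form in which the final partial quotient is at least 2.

[-5; 4, 1, 1, 11, 2]

-1037 ÷ 217 → quotient -5, remainder 48
217 ÷ 48 → quotient 4, remainder 25
48 ÷ 25 → quotient 1, remainder 23
25 ÷ 23 → quotient 1, remainder 2
23 ÷ 2 → quotient 11, remainder 1
2 ÷ 1 → quotient 2, remainder 0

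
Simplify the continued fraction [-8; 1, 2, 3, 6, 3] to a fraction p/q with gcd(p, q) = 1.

Use the convergent recurrence hₖ = aₖ·hₖ₋₁ + hₖ₋₂ (and likewise for the denominators kₖ):
a_0 = -8: -8/1
a_1 = 1: -7/1
a_2 = 2: -22/3
a_3 = 3: -73/10
a_4 = 6: -460/63
a_5 = 3: -1453/199

-1453/199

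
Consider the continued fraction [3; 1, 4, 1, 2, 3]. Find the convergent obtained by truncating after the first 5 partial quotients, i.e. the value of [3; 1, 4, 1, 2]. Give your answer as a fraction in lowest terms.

Compute successive convergents:
a_0 = 3: 3/1
a_1 = 1: 4/1
a_2 = 4: 19/5
a_3 = 1: 23/6
a_4 = 2: 65/17

65/17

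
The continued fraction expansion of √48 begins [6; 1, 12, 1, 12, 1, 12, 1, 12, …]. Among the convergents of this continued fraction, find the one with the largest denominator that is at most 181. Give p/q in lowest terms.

a_0 = 6: 6/1  (≤ bound)
a_1 = 1: 7/1  (≤ bound)
a_2 = 12: 90/13  (≤ bound)
a_3 = 1: 97/14  (≤ bound)
a_4 = 12: 1254/181  (≤ bound)
a_5 = 1: 1351/195  (> 181, stop)

1254/181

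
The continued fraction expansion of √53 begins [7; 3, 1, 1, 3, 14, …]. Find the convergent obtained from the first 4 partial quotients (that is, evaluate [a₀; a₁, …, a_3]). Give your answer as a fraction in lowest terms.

51/7

Start with 1.
1 + 1/(1/1) = 1 + 1/1 = 2/1
3 + 1/(2/1) = 3 + 1/2 = 7/2
7 + 1/(7/2) = 7 + 2/7 = 51/7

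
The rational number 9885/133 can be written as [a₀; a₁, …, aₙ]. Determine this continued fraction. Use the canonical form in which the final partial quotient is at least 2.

Run the Euclidean algorithm, recording each quotient:
9885 = 74·133 + 43, so a_0 = 74
133 = 3·43 + 4, so a_1 = 3
43 = 10·4 + 3, so a_2 = 10
4 = 1·3 + 1, so a_3 = 1
3 = 3·1 + 0, so a_4 = 3

[74; 3, 10, 1, 3]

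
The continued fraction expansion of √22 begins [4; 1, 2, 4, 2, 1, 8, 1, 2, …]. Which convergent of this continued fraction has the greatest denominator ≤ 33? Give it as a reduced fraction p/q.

136/29

List convergents until the denominator exceeds the bound:
a_0 = 4: 4/1  (≤ bound)
a_1 = 1: 5/1  (≤ bound)
a_2 = 2: 14/3  (≤ bound)
a_3 = 4: 61/13  (≤ bound)
a_4 = 2: 136/29  (≤ bound)
a_5 = 1: 197/42  (> 33, stop)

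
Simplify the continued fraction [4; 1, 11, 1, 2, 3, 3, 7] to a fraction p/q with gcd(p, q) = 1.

15059/3060

Start with 7.
3 + 1/(7/1) = 3 + 1/7 = 22/7
3 + 1/(22/7) = 3 + 7/22 = 73/22
2 + 1/(73/22) = 2 + 22/73 = 168/73
1 + 1/(168/73) = 1 + 73/168 = 241/168
11 + 1/(241/168) = 11 + 168/241 = 2819/241
1 + 1/(2819/241) = 1 + 241/2819 = 3060/2819
4 + 1/(3060/2819) = 4 + 2819/3060 = 15059/3060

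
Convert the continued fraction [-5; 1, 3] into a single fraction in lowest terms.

a_0 = -5: -5/1
a_1 = 1: -4/1
a_2 = 3: -17/4

-17/4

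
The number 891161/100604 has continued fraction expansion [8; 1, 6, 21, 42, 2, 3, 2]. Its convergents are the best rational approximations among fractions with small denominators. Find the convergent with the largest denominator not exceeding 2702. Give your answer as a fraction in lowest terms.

1311/148

a_0 = 8: 8/1  (≤ bound)
a_1 = 1: 9/1  (≤ bound)
a_2 = 6: 62/7  (≤ bound)
a_3 = 21: 1311/148  (≤ bound)
a_4 = 42: 55124/6223  (> 2702, stop)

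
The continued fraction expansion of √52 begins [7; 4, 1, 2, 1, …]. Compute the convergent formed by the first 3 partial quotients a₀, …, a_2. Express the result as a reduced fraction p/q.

36/5

Collapse the nested fraction from the inside out:
Start with 1.
4 + 1/(1/1) = 4 + 1/1 = 5/1
7 + 1/(5/1) = 7 + 1/5 = 36/5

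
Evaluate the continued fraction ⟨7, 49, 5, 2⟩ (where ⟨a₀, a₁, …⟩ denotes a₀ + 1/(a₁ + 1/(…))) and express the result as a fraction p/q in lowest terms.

3798/541

a_0 = 7: 7/1
a_1 = 49: 344/49
a_2 = 5: 1727/246
a_3 = 2: 3798/541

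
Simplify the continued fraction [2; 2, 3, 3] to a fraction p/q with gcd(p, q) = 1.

56/23

a_0 = 2: 2/1
a_1 = 2: 5/2
a_2 = 3: 17/7
a_3 = 3: 56/23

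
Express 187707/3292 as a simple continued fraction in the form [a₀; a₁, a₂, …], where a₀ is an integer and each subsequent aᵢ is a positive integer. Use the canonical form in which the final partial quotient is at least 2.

[57; 52, 3, 1, 15]

⌊187707/3292⌋ = 57, remainder 63
⌊3292/63⌋ = 52, remainder 16
⌊63/16⌋ = 3, remainder 15
⌊16/15⌋ = 1, remainder 1
⌊15/1⌋ = 15, remainder 0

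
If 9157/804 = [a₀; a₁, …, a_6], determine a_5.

⌊9157/804⌋ = 11, remainder 313
⌊804/313⌋ = 2, remainder 178
⌊313/178⌋ = 1, remainder 135
⌊178/135⌋ = 1, remainder 43
⌊135/43⌋ = 3, remainder 6
⌊43/6⌋ = 7, remainder 1

7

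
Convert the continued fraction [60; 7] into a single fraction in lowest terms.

421/7

a_0 = 60: 60/1
a_1 = 7: 421/7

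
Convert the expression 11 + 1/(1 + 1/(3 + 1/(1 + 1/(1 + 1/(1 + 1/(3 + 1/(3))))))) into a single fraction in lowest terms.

1968/167

Start with 3.
3 + 1/(3/1) = 3 + 1/3 = 10/3
1 + 1/(10/3) = 1 + 3/10 = 13/10
1 + 1/(13/10) = 1 + 10/13 = 23/13
1 + 1/(23/13) = 1 + 13/23 = 36/23
3 + 1/(36/23) = 3 + 23/36 = 131/36
1 + 1/(131/36) = 1 + 36/131 = 167/131
11 + 1/(167/131) = 11 + 131/167 = 1968/167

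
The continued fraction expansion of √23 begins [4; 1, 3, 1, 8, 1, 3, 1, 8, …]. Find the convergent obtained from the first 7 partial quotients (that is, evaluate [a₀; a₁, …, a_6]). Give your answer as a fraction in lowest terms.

a_0 = 4: 4/1
a_1 = 1: 5/1
a_2 = 3: 19/4
a_3 = 1: 24/5
a_4 = 8: 211/44
a_5 = 1: 235/49
a_6 = 3: 916/191

916/191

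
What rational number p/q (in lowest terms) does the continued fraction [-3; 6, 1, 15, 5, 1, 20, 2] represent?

-82012/28717

Use the convergent recurrence hₖ = aₖ·hₖ₋₁ + hₖ₋₂ (and likewise for the denominators kₖ):
a_0 = -3: -3/1
a_1 = 6: -17/6
a_2 = 1: -20/7
a_3 = 15: -317/111
a_4 = 5: -1605/562
a_5 = 1: -1922/673
a_6 = 20: -40045/14022
a_7 = 2: -82012/28717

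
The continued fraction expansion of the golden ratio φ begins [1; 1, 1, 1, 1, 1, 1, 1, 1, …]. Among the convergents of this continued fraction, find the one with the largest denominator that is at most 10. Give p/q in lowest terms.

a_0 = 1: 1/1  (≤ bound)
a_1 = 1: 2/1  (≤ bound)
a_2 = 1: 3/2  (≤ bound)
a_3 = 1: 5/3  (≤ bound)
a_4 = 1: 8/5  (≤ bound)
a_5 = 1: 13/8  (≤ bound)
a_6 = 1: 21/13  (> 10, stop)

13/8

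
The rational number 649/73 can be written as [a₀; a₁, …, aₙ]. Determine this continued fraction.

[8; 1, 8, 8]

649 ÷ 73 → quotient 8, remainder 65
73 ÷ 65 → quotient 1, remainder 8
65 ÷ 8 → quotient 8, remainder 1
8 ÷ 1 → quotient 8, remainder 0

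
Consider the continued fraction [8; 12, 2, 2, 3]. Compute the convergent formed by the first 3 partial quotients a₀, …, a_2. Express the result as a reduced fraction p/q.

202/25

Start with 2.
12 + 1/(2/1) = 12 + 1/2 = 25/2
8 + 1/(25/2) = 8 + 2/25 = 202/25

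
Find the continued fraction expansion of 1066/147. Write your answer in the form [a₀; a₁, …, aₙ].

[7; 3, 1, 36]

⌊1066/147⌋ = 7, remainder 37
⌊147/37⌋ = 3, remainder 36
⌊37/36⌋ = 1, remainder 1
⌊36/1⌋ = 36, remainder 0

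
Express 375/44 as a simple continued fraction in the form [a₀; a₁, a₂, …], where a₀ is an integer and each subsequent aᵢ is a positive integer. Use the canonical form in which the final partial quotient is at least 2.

⌊375/44⌋ = 8, remainder 23
⌊44/23⌋ = 1, remainder 21
⌊23/21⌋ = 1, remainder 2
⌊21/2⌋ = 10, remainder 1
⌊2/1⌋ = 2, remainder 0

[8; 1, 1, 10, 2]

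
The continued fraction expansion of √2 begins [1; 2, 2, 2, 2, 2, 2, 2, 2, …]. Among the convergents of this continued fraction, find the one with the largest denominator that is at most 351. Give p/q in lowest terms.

List convergents until the denominator exceeds the bound:
a_0 = 1: 1/1  (≤ bound)
a_1 = 2: 3/2  (≤ bound)
a_2 = 2: 7/5  (≤ bound)
a_3 = 2: 17/12  (≤ bound)
a_4 = 2: 41/29  (≤ bound)
a_5 = 2: 99/70  (≤ bound)
a_6 = 2: 239/169  (≤ bound)
a_7 = 2: 577/408  (> 351, stop)

239/169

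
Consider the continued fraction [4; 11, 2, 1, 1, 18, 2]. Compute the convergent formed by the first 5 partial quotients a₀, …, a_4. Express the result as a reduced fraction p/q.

Collapse the nested fraction from the inside out:
Start with 1.
1 + 1/(1/1) = 1 + 1/1 = 2/1
2 + 1/(2/1) = 2 + 1/2 = 5/2
11 + 1/(5/2) = 11 + 2/5 = 57/5
4 + 1/(57/5) = 4 + 5/57 = 233/57

233/57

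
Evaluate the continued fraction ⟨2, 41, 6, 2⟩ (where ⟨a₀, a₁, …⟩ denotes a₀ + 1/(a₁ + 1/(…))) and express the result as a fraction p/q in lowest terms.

Build up convergents one term at a time:
a_0 = 2: 2/1
a_1 = 41: 83/41
a_2 = 6: 500/247
a_3 = 2: 1083/535

1083/535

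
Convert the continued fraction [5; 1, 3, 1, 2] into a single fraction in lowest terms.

81/14

Start with 2.
1 + 1/(2/1) = 1 + 1/2 = 3/2
3 + 1/(3/2) = 3 + 2/3 = 11/3
1 + 1/(11/3) = 1 + 3/11 = 14/11
5 + 1/(14/11) = 5 + 11/14 = 81/14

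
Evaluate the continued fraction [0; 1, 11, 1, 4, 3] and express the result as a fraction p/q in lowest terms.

Start with 3.
4 + 1/(3/1) = 4 + 1/3 = 13/3
1 + 1/(13/3) = 1 + 3/13 = 16/13
11 + 1/(16/13) = 11 + 13/16 = 189/16
1 + 1/(189/16) = 1 + 16/189 = 205/189
0 + 1/(205/189) = 0 + 189/205 = 189/205

189/205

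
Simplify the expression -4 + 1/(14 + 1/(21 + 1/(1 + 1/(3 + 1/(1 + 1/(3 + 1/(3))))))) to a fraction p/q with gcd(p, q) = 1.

-74553/18976

Compute successive convergents:
a_0 = -4: -4/1
a_1 = 14: -55/14
a_2 = 21: -1159/295
a_3 = 1: -1214/309
a_4 = 3: -4801/1222
a_5 = 1: -6015/1531
a_6 = 3: -22846/5815
a_7 = 3: -74553/18976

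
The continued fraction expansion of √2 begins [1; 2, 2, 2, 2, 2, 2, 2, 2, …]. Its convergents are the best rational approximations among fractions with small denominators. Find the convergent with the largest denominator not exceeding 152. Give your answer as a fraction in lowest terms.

List convergents until the denominator exceeds the bound:
a_0 = 1: 1/1  (≤ bound)
a_1 = 2: 3/2  (≤ bound)
a_2 = 2: 7/5  (≤ bound)
a_3 = 2: 17/12  (≤ bound)
a_4 = 2: 41/29  (≤ bound)
a_5 = 2: 99/70  (≤ bound)
a_6 = 2: 239/169  (> 152, stop)

99/70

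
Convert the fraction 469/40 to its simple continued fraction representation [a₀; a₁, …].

[11; 1, 2, 1, 1, 1, 3]

⌊469/40⌋ = 11, remainder 29
⌊40/29⌋ = 1, remainder 11
⌊29/11⌋ = 2, remainder 7
⌊11/7⌋ = 1, remainder 4
⌊7/4⌋ = 1, remainder 3
⌊4/3⌋ = 1, remainder 1
⌊3/1⌋ = 3, remainder 0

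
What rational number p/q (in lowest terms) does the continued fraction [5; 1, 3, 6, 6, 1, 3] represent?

Start with 3.
1 + 1/(3/1) = 1 + 1/3 = 4/3
6 + 1/(4/3) = 6 + 3/4 = 27/4
6 + 1/(27/4) = 6 + 4/27 = 166/27
3 + 1/(166/27) = 3 + 27/166 = 525/166
1 + 1/(525/166) = 1 + 166/525 = 691/525
5 + 1/(691/525) = 5 + 525/691 = 3980/691

3980/691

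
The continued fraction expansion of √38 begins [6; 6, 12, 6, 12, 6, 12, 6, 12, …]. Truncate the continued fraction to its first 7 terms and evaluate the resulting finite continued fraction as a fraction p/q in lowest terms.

Use the convergent recurrence hₖ = aₖ·hₖ₋₁ + hₖ₋₂ (and likewise for the denominators kₖ):
a_0 = 6: 6/1
a_1 = 6: 37/6
a_2 = 12: 450/73
a_3 = 6: 2737/444
a_4 = 12: 33294/5401
a_5 = 6: 202501/32850
a_6 = 12: 2463306/399601

2463306/399601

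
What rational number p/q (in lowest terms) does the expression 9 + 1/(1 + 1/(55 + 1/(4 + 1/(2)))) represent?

5051/506

Build up convergents one term at a time:
a_0 = 9: 9/1
a_1 = 1: 10/1
a_2 = 55: 559/56
a_3 = 4: 2246/225
a_4 = 2: 5051/506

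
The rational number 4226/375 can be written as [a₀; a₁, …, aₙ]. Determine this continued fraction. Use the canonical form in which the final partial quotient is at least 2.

4226 ÷ 375 → quotient 11, remainder 101
375 ÷ 101 → quotient 3, remainder 72
101 ÷ 72 → quotient 1, remainder 29
72 ÷ 29 → quotient 2, remainder 14
29 ÷ 14 → quotient 2, remainder 1
14 ÷ 1 → quotient 14, remainder 0

[11; 3, 1, 2, 2, 14]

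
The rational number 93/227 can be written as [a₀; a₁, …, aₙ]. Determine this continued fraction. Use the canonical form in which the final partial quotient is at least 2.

[0; 2, 2, 3, 1, 2, 1, 2]

93 ÷ 227 → quotient 0, remainder 93
227 ÷ 93 → quotient 2, remainder 41
93 ÷ 41 → quotient 2, remainder 11
41 ÷ 11 → quotient 3, remainder 8
11 ÷ 8 → quotient 1, remainder 3
8 ÷ 3 → quotient 2, remainder 2
3 ÷ 2 → quotient 1, remainder 1
2 ÷ 1 → quotient 2, remainder 0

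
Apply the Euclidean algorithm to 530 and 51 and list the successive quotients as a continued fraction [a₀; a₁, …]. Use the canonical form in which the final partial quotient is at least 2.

⌊530/51⌋ = 10, remainder 20
⌊51/20⌋ = 2, remainder 11
⌊20/11⌋ = 1, remainder 9
⌊11/9⌋ = 1, remainder 2
⌊9/2⌋ = 4, remainder 1
⌊2/1⌋ = 2, remainder 0

[10; 2, 1, 1, 4, 2]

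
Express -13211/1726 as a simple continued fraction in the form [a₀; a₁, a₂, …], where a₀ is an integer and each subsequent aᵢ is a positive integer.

-13211 ÷ 1726 → quotient -8, remainder 597
1726 ÷ 597 → quotient 2, remainder 532
597 ÷ 532 → quotient 1, remainder 65
532 ÷ 65 → quotient 8, remainder 12
65 ÷ 12 → quotient 5, remainder 5
12 ÷ 5 → quotient 2, remainder 2
5 ÷ 2 → quotient 2, remainder 1
2 ÷ 1 → quotient 2, remainder 0

[-8; 2, 1, 8, 5, 2, 2, 2]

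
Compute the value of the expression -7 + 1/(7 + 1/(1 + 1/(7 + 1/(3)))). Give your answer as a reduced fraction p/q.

Collapse the nested fraction from the inside out:
Start with 3.
7 + 1/(3/1) = 7 + 1/3 = 22/3
1 + 1/(22/3) = 1 + 3/22 = 25/22
7 + 1/(25/22) = 7 + 22/25 = 197/25
-7 + 1/(197/25) = -7 + 25/197 = -1354/197

-1354/197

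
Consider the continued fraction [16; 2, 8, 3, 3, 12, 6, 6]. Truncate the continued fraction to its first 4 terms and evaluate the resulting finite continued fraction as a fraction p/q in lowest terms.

Starting at the tail and folding back:
Start with 3.
8 + 1/(3/1) = 8 + 1/3 = 25/3
2 + 1/(25/3) = 2 + 3/25 = 53/25
16 + 1/(53/25) = 16 + 25/53 = 873/53

873/53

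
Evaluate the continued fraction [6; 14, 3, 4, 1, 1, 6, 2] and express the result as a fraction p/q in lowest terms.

a_0 = 6: 6/1
a_1 = 14: 85/14
a_2 = 3: 261/43
a_3 = 4: 1129/186
a_4 = 1: 1390/229
a_5 = 1: 2519/415
a_6 = 6: 16504/2719
a_7 = 2: 35527/5853

35527/5853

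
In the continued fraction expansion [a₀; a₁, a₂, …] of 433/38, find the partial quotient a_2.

433 = 11·38 + 15, so a_0 = 11
38 = 2·15 + 8, so a_1 = 2
15 = 1·8 + 7, so a_2 = 1

1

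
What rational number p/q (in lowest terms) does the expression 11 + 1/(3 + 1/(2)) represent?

79/7

Build up convergents one term at a time:
a_0 = 11: 11/1
a_1 = 3: 34/3
a_2 = 2: 79/7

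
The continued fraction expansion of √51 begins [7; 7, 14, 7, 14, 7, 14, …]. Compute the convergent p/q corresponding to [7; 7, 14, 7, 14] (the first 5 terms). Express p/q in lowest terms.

Starting at the tail and folding back:
Start with 14.
7 + 1/(14/1) = 7 + 1/14 = 99/14
14 + 1/(99/14) = 14 + 14/99 = 1400/99
7 + 1/(1400/99) = 7 + 99/1400 = 9899/1400
7 + 1/(9899/1400) = 7 + 1400/9899 = 70693/9899

70693/9899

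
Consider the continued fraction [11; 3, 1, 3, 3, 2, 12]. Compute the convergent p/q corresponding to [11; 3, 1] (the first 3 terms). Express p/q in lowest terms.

45/4

a_0 = 11: 11/1
a_1 = 3: 34/3
a_2 = 1: 45/4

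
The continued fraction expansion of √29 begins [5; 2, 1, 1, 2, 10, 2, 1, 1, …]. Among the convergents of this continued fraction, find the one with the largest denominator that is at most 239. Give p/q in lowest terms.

727/135

a_0 = 5: 5/1  (≤ bound)
a_1 = 2: 11/2  (≤ bound)
a_2 = 1: 16/3  (≤ bound)
a_3 = 1: 27/5  (≤ bound)
a_4 = 2: 70/13  (≤ bound)
a_5 = 10: 727/135  (≤ bound)
a_6 = 2: 1524/283  (> 239, stop)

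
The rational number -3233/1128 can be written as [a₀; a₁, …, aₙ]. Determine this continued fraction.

-3233 = -3·1128 + 151, so a_0 = -3
1128 = 7·151 + 71, so a_1 = 7
151 = 2·71 + 9, so a_2 = 2
71 = 7·9 + 8, so a_3 = 7
9 = 1·8 + 1, so a_4 = 1
8 = 8·1 + 0, so a_5 = 8

[-3; 7, 2, 7, 1, 8]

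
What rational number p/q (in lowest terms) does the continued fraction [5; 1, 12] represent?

Start with 12.
1 + 1/(12/1) = 1 + 1/12 = 13/12
5 + 1/(13/12) = 5 + 12/13 = 77/13

77/13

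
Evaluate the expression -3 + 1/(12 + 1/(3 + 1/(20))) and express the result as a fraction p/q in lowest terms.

Starting at the tail and folding back:
Start with 20.
3 + 1/(20/1) = 3 + 1/20 = 61/20
12 + 1/(61/20) = 12 + 20/61 = 752/61
-3 + 1/(752/61) = -3 + 61/752 = -2195/752

-2195/752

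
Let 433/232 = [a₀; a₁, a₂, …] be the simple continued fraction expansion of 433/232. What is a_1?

433 = 1·232 + 201, so a_0 = 1
232 = 1·201 + 31, so a_1 = 1

1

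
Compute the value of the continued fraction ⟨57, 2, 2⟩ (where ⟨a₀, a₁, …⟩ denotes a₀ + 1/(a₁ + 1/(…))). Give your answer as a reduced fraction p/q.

287/5

a_0 = 57: 57/1
a_1 = 2: 115/2
a_2 = 2: 287/5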